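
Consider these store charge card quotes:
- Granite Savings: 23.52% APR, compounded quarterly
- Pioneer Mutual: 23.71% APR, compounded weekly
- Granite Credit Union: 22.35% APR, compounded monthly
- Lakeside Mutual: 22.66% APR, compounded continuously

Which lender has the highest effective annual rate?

Pioneer Mutual

Granite Savings: (1 + 0.2352/4)^4 − 1 = 25.677%
Pioneer Mutual: (1 + 0.2371/52)^52 − 1 = 26.688%
Granite Credit Union: (1 + 0.2235/12)^12 − 1 = 24.788%
Lakeside Mutual: e^0.2266 − 1 = 25.433%
The highest effective annual rate is Pioneer Mutual at 26.688%.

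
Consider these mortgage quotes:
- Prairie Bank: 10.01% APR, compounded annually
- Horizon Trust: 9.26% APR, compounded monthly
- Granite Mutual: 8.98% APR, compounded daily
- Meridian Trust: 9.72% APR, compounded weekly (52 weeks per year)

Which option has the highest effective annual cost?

Meridian Trust

Prairie Bank: compounded annually, EAR = 10.010%
Horizon Trust: (1 + 0.0926/12)^12 − 1 = 9.663%
Granite Mutual: (1 + 0.0898/365)^365 − 1 = 9.394%
Meridian Trust: (1 + 0.0972/52)^52 − 1 = 10.198%
The highest effective annual rate is Meridian Trust at 10.198%.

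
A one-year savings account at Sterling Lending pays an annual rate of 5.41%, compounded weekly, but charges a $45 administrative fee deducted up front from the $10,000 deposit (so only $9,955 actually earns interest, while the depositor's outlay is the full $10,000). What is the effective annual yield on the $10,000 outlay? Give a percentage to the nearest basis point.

Value after one year: 9,955 × (1 + 0.0541/52)^52 = 9,955 × 1.055560 = $10,508.10.
Effective yield on the $10,000 outlay: 10,508.10 / 10,000 − 1 = 0.050810 = 5.08%.

5.08%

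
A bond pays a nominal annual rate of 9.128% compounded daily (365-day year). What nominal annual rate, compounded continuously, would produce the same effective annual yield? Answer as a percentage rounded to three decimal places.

EAR = (1 + 0.09128/365)^365 − 1 = 0.095563.
Equivalent continuous rate: r = ln(1 + 0.095563) = 0.091269 = 9.127%.

9.127%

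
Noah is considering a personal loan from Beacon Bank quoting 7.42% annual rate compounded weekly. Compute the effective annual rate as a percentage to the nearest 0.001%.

7.697%

EAR = (1 + 0.0742/52)^52 − 1.
= (1 + 0.001427)^52 − 1 = 1.076965 − 1 = 7.697%.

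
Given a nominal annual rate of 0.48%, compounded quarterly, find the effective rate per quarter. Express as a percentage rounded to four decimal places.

0.1200%

With a nominal annual rate compounded quarterly, the periodic rate is the nominal rate divided by 4.
i = 0.0048 / 4 = 0.0012000 = 0.1200%.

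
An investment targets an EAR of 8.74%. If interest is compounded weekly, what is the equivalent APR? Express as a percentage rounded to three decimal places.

8.386%

(1 + r/52)^52 − 1 = 0.0874, so 1 + r/52 = 1.0874^(1/52).
r/52 = 0.001613, so r = 0.083857 = 8.386%.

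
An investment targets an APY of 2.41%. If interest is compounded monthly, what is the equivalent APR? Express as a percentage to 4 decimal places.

(1 + r/12)^12 − 1 = 0.0241, so 1 + r/12 = 1.0241^(1/12).
r/12 = 0.001986, so r = 0.023838 = 2.3838%.

2.3838%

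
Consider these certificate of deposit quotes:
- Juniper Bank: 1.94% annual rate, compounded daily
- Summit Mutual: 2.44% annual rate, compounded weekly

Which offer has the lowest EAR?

Juniper Bank: (1 + 0.0194/365)^365 − 1 = 1.959%
Summit Mutual: (1 + 0.0244/52)^52 − 1 = 2.469%
The lowest effective annual rate is Juniper Bank at 1.959%.

Juniper Bank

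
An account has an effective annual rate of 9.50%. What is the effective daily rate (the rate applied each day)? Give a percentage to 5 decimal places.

The per-day rate i satisfies (1 + i)^365 = 1 + 0.0950.
i = 1.0950^(1/365) − 1 = 0.0002487 = 0.02487%.

0.02487%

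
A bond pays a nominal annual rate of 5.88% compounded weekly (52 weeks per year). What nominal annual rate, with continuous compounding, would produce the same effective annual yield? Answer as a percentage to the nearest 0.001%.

5.877%

EAR = (1 + 0.0588/52)^52 − 1 = 0.060528.
Equivalent continuous rate: r = ln(1 + 0.060528) = 0.058767 = 5.877%.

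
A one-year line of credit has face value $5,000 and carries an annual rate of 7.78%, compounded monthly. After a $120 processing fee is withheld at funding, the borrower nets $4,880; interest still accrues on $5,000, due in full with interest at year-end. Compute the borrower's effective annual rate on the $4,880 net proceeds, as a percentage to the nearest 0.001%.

10.721%

Amount owed after one year: 5,000 × (1 + 0.0778/12)^12 = 5,000 × 1.080635 = $5,403.18.
Effective rate on net proceeds: 5,403.18 / 4,880 − 1 = 0.107208 = 10.721%.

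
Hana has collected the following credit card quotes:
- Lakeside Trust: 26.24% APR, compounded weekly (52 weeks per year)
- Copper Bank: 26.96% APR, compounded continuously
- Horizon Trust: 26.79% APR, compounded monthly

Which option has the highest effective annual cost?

Copper Bank

Lakeside Trust: (1 + 0.2624/52)^52 − 1 = 29.919%
Copper Bank: e^0.2696 − 1 = 30.944%
Horizon Trust: (1 + 0.2679/12)^12 − 1 = 30.337%
The highest effective annual rate is Copper Bank at 30.944%.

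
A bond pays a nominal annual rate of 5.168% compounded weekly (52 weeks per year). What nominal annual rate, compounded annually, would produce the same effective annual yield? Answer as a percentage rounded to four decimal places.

EAR = (1 + 0.05168/52)^52 − 1 = 0.053012.
Compounded annually, the equivalent nominal rate is the EAR itself: 5.3012%.

5.3012%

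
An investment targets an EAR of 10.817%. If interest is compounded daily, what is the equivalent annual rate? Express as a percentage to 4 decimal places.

(1 + r/365)^365 − 1 = 0.10817, so 1 + r/365 = 1.10817^(1/365).
r/365 = 0.000281, so r = 0.102724 = 10.2724%.

10.2724%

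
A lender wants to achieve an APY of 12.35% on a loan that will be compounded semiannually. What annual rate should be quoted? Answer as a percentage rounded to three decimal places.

(1 + r/2)^2 − 1 = 0.1235, so 1 + r/2 = 1.1235^(1/2).
r/2 = 0.059953, so r = 0.119906 = 11.991%.

11.991%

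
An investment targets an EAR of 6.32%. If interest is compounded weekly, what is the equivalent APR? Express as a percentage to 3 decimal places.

(1 + r/52)^52 − 1 = 0.0632, so 1 + r/52 = 1.0632^(1/52).
r/52 = 0.001179, so r = 0.061319 = 6.132%.

6.132%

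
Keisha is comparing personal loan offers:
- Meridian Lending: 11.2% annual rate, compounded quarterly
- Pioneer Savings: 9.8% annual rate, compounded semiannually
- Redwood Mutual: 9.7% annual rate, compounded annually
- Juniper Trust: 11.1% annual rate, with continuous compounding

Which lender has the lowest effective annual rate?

Meridian Lending: (1 + 0.112/4)^4 − 1 = 11.679%
Pioneer Savings: (1 + 0.098/2)^2 − 1 = 10.040%
Redwood Mutual: compounded annually, EAR = 9.700%
Juniper Trust: e^0.111 − 1 = 11.739%
The lowest effective annual rate is Redwood Mutual at 9.700%.

Redwood Mutual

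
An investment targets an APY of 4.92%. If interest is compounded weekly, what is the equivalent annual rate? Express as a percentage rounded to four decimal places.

(1 + r/52)^52 − 1 = 0.0492, so 1 + r/52 = 1.0492^(1/52).
r/52 = 0.000924, so r = 0.048050 = 4.8050%.

4.8050%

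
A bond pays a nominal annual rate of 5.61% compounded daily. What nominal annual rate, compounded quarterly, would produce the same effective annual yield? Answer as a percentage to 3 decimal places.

EAR = (1 + 0.0561/365)^365 − 1 = 0.057699.
Solve (1 + r/4)^4 = 1.057699: r/4 = 1.057699^(1/4) − 1 = 0.014123, so r = 0.056491 = 5.649%.

5.649%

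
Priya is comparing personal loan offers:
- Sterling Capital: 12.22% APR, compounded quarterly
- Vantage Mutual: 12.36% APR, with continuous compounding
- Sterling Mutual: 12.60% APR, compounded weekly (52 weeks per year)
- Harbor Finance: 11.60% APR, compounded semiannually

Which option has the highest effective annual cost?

Sterling Mutual

Sterling Capital: (1 + 0.1222/4)^4 − 1 = 12.791%
Vantage Mutual: e^0.1236 − 1 = 13.156%
Sterling Mutual: (1 + 0.1260/52)^52 − 1 = 13.411%
Harbor Finance: (1 + 0.1160/2)^2 − 1 = 11.936%
The highest effective annual rate is Sterling Mutual at 13.411%.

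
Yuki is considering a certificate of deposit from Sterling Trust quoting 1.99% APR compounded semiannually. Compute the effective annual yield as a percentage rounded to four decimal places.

EAR = (1 + 0.0199/2)^2 − 1.
= 1.019999 − 1 = 1.9999%.

1.9999%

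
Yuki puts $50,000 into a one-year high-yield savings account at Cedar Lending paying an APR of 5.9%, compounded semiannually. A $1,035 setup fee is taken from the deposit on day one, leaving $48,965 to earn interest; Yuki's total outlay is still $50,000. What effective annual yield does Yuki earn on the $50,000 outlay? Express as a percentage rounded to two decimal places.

3.79%

Value after one year: 48,965 × (1 + 0.059/2)^2 = 48,965 × 1.059870 = $51,896.55.
Effective yield on the $50,000 outlay: 51,896.55 / 50,000 − 1 = 0.037931 = 3.79%.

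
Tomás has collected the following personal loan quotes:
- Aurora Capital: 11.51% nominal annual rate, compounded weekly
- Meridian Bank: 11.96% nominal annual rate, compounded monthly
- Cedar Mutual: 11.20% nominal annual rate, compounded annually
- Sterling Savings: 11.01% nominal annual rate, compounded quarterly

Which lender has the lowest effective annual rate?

Cedar Mutual

Aurora Capital: (1 + 0.1151/52)^52 − 1 = 12.184%
Meridian Bank: (1 + 0.1196/12)^12 − 1 = 12.638%
Cedar Mutual: compounded annually, EAR = 11.200%
Sterling Savings: (1 + 0.1101/4)^4 − 1 = 11.473%
The lowest effective annual rate is Cedar Mutual at 11.200%.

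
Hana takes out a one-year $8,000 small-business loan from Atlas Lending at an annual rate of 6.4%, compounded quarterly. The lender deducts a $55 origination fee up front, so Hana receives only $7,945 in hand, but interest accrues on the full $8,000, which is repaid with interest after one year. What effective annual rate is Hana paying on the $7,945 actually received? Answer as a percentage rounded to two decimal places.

7.29%

Amount owed after one year: 8,000 × (1 + 0.064/4)^4 = 8,000 × 1.065552 = $8,524.42.
Effective rate on net proceeds: 8,524.42 / 7,945 − 1 = 0.072929 = 7.29%.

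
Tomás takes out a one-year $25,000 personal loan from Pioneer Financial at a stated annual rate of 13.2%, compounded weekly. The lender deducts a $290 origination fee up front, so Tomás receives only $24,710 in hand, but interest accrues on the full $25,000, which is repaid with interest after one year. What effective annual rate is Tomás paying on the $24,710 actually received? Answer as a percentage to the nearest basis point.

Amount owed after one year: 25,000 × (1 + 0.132/52)^52 = 25,000 × 1.140917 = $28,522.94.
Effective rate on net proceeds: 28,522.94 / 24,710 − 1 = 0.154307 = 15.43%.

15.43%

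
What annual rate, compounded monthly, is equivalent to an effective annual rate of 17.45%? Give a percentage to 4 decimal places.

(1 + r/12)^12 − 1 = 0.1745, so 1 + r/12 = 1.1745^(1/12).
r/12 = 0.013494, so r = 0.161925 = 16.1925%.

16.1925%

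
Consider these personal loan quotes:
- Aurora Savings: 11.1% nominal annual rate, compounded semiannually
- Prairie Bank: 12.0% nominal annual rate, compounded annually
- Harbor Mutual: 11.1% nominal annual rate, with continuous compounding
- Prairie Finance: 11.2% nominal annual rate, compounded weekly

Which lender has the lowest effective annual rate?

Aurora Savings: (1 + 0.111/2)^2 − 1 = 11.408%
Prairie Bank: compounded annually, EAR = 12.000%
Harbor Mutual: e^0.111 − 1 = 11.739%
Prairie Finance: (1 + 0.112/52)^52 − 1 = 11.838%
The lowest effective annual rate is Aurora Savings at 11.408%.

Aurora Savings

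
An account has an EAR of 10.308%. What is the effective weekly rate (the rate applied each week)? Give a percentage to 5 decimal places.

The per-week rate i satisfies (1 + i)^52 = 1 + 0.10308.
i = 1.10308^(1/52) − 1 = 0.0018884 = 0.18884%.

0.18884%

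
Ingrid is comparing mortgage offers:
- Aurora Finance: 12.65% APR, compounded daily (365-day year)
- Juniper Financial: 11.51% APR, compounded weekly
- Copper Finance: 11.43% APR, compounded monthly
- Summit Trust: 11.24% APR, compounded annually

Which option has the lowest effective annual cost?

Aurora Finance: (1 + 0.1265/365)^365 − 1 = 13.482%
Juniper Financial: (1 + 0.1151/52)^52 − 1 = 12.184%
Copper Finance: (1 + 0.1143/12)^12 − 1 = 12.048%
Summit Trust: compounded annually, EAR = 11.240%
The lowest effective annual rate is Summit Trust at 11.240%.

Summit Trust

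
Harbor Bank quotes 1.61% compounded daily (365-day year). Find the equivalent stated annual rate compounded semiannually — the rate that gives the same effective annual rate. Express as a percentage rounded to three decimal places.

EAR = (1 + 0.0161/365)^365 − 1 = 0.016230.
Solve (1 + r/2)^2 = 1.016230: r/2 = 1.016230^(1/2) − 1 = 0.008082, so r = 0.016165 = 1.616%.

1.616%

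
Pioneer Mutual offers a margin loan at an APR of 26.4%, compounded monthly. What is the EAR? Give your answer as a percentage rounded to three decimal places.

EAR = (1 + 0.264/12)^12 − 1.
= (1 + 0.022000)^12 − 1 = 1.298407 − 1 = 29.841%.

29.841%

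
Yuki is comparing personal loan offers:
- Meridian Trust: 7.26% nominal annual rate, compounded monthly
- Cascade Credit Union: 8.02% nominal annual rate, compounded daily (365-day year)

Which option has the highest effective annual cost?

Meridian Trust: (1 + 0.0726/12)^12 − 1 = 7.507%
Cascade Credit Union: (1 + 0.0802/365)^365 − 1 = 8.349%
The highest effective annual rate is Cascade Credit Union at 8.349%.

Cascade Credit Union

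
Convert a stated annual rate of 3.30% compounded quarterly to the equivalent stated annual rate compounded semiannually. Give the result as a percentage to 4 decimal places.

3.3136%

EAR = (1 + 0.0330/4)^4 − 1 = 0.033411.
Solve (1 + r/2)^2 = 1.033411: r/2 = 1.033411^(1/2) − 1 = 0.016568, so r = 0.033136 = 3.3136%.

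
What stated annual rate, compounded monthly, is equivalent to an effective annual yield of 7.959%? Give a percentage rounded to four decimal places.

(1 + r/12)^12 − 1 = 0.07959, so 1 + r/12 = 1.07959^(1/12).
r/12 = 0.006402, so r = 0.076826 = 7.6826%.

7.6826%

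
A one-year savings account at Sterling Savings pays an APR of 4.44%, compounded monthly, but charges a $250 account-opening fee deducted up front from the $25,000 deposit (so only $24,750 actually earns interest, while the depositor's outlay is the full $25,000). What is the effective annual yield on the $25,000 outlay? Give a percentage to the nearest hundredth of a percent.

Value after one year: 24,750 × (1 + 0.0444/12)^12 = 24,750 × 1.045315 = $25,871.54.
Effective yield on the $25,000 outlay: 25,871.54 / 25,000 − 1 = 0.034862 = 3.49%.

3.49%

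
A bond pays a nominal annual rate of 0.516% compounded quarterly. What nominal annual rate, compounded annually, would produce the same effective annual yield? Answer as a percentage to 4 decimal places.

EAR = (1 + 0.00516/4)^4 − 1 = 0.005170.
Compounded annually, the equivalent nominal rate is the EAR itself: 0.5170%.

0.5170%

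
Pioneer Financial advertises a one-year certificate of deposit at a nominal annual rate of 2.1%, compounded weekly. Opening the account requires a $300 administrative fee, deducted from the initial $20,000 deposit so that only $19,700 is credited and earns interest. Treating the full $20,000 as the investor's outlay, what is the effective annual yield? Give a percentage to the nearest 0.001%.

Value after one year: 19,700 × (1 + 0.021/52)^52 = 19,700 × 1.021218 = $20,117.99.
Effective yield on the $20,000 outlay: 20,117.99 / 20,000 − 1 = 0.005899 = 0.590%.

0.590%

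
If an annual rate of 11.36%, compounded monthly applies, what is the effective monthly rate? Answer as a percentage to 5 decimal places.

0.94667%

With a nominal annual rate compounded monthly, the periodic rate is the nominal rate divided by 12.
i = 0.1136 / 12 = 0.0094667 = 0.94667%.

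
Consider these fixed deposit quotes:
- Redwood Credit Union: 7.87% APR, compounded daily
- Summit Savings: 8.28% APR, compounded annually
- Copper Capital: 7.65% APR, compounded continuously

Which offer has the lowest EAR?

Copper Capital

Redwood Credit Union: (1 + 0.0787/365)^365 − 1 = 8.187%
Summit Savings: compounded annually, EAR = 8.280%
Copper Capital: e^0.0765 − 1 = 7.950%
The lowest effective annual rate is Copper Capital at 7.950%.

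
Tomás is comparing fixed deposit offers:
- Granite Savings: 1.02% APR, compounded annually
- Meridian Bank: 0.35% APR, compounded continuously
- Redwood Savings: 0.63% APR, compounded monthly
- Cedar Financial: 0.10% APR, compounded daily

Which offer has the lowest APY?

Granite Savings: compounded annually, EAR = 1.020%
Meridian Bank: e^0.0035 − 1 = 0.351%
Redwood Savings: (1 + 0.0063/12)^12 − 1 = 0.632%
Cedar Financial: (1 + 0.0010/365)^365 − 1 = 0.100%
The lowest effective annual rate is Cedar Financial at 0.100%.

Cedar Financial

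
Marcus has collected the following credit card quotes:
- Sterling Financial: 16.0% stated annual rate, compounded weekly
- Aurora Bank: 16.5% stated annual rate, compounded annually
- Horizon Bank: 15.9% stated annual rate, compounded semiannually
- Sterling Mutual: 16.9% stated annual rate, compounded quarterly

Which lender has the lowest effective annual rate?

Aurora Bank

Sterling Financial: (1 + 0.160/52)^52 − 1 = 17.322%
Aurora Bank: compounded annually, EAR = 16.500%
Horizon Bank: (1 + 0.159/2)^2 − 1 = 16.532%
Sterling Mutual: (1 + 0.169/4)^4 − 1 = 18.002%
The lowest effective annual rate is Aurora Bank at 16.500%.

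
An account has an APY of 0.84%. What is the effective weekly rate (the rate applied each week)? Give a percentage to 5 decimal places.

The per-week rate i satisfies (1 + i)^52 = 1 + 0.0084.
i = 1.0084^(1/52) − 1 = 0.0001609 = 0.01609%.

0.01609%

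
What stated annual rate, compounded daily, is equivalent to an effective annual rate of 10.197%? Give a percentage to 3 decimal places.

(1 + r/365)^365 − 1 = 0.10197, so 1 + r/365 = 1.10197^(1/365).
r/365 = 0.000266, so r = 0.097112 = 9.711%.

9.711%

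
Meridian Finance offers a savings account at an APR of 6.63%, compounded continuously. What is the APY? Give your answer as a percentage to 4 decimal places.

6.8547%

With continuous compounding, EAR = e^0.0663 − 1.
e^0.0663 = 1.068547, so EAR = 0.068547 = 6.8547%.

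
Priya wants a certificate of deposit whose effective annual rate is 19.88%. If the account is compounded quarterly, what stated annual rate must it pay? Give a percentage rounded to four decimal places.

(1 + r/4)^4 − 1 = 0.1988, so 1 + r/4 = 1.1988^(1/4).
r/4 = 0.046373, so r = 0.185494 = 18.5494%.

18.5494%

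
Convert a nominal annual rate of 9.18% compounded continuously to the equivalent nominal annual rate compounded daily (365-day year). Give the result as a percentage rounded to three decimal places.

EAR under continuous compounding: e^0.0918 − 1 = 0.096146.
Solve (1 + r/365)^365 = 1.096146: r/365 = 1.096146^(1/365) − 1 = 0.000252, so r = 0.091812 = 9.181%.

9.181%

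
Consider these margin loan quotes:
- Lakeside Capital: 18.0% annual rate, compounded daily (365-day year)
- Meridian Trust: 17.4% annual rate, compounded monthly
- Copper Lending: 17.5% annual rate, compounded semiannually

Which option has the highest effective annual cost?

Lakeside Capital

Lakeside Capital: (1 + 0.180/365)^365 − 1 = 19.716%
Meridian Trust: (1 + 0.174/12)^12 − 1 = 18.857%
Copper Lending: (1 + 0.175/2)^2 − 1 = 18.266%
The highest effective annual rate is Lakeside Capital at 19.716%.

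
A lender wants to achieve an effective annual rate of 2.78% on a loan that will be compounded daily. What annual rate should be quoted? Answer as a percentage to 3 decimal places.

(1 + r/365)^365 − 1 = 0.0278, so 1 + r/365 = 1.0278^(1/365).
r/365 = 0.000075, so r = 0.027422 = 2.742%.

2.742%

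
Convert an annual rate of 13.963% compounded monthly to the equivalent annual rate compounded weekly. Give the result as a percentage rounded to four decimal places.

13.9009%

EAR = (1 + 0.13963/12)^12 − 1 = 0.148922.
Solve (1 + r/52)^52 = 1.148922: r/52 = 1.148922^(1/52) − 1 = 0.002673, so r = 0.139009 = 13.9009%.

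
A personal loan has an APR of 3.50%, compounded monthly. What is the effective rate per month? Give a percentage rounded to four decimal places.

0.2917%

With a nominal annual rate compounded monthly, the periodic rate is the nominal rate divided by 12.
i = 0.0350 / 12 = 0.0029167 = 0.2917%.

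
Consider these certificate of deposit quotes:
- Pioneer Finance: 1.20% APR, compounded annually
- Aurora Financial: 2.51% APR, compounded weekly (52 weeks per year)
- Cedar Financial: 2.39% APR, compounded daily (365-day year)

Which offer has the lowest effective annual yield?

Pioneer Finance

Pioneer Finance: compounded annually, EAR = 1.200%
Aurora Financial: (1 + 0.0251/52)^52 − 1 = 2.541%
Cedar Financial: (1 + 0.0239/365)^365 − 1 = 2.419%
The lowest effective annual rate is Pioneer Finance at 1.200%.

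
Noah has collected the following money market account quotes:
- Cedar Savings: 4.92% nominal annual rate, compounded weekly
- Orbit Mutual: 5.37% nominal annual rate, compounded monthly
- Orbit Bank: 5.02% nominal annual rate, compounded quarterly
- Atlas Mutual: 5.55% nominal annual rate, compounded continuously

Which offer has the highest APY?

Atlas Mutual

Cedar Savings: (1 + 0.0492/52)^52 − 1 = 5.041%
Orbit Mutual: (1 + 0.0537/12)^12 − 1 = 5.504%
Orbit Bank: (1 + 0.0502/4)^4 − 1 = 5.115%
Atlas Mutual: e^0.0555 − 1 = 5.707%
The highest effective annual rate is Atlas Mutual at 5.707%.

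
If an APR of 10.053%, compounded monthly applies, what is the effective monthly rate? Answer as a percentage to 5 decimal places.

0.83775%

With a nominal annual rate compounded monthly, the periodic rate is the nominal rate divided by 12.
i = 0.10053 / 12 = 0.0083775 = 0.83775%.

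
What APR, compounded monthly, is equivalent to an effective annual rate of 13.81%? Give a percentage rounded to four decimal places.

13.0060%

(1 + r/12)^12 − 1 = 0.1381, so 1 + r/12 = 1.1381^(1/12).
r/12 = 0.010838, so r = 0.130060 = 13.0060%.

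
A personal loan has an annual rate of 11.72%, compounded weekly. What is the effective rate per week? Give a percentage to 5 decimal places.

0.22538%

With a nominal annual rate compounded weekly, the periodic rate is the nominal rate divided by 52.
i = 0.1172 / 52 = 0.0022538 = 0.22538%.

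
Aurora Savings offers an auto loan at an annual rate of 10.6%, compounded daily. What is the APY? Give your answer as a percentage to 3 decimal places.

11.180%

EAR = (1 + 0.106/365)^365 − 1.
= (1 + 0.000290)^365 − 1 = 1.111805 − 1 = 11.180%.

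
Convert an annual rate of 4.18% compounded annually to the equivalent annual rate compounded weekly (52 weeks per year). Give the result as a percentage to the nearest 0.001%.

4.097%

Compounded annually, EAR = nominal = 0.041800.
Solve (1 + r/52)^52 = 1.041800: r/52 = 1.041800^(1/52) − 1 = 0.000788, so r = 0.040966 = 4.097%.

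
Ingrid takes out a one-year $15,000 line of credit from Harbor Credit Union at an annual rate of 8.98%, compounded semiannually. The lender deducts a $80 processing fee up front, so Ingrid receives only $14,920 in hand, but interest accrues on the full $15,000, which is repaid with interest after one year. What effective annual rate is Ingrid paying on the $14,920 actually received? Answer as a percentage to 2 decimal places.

9.77%

Amount owed after one year: 15,000 × (1 + 0.0898/2)^2 = 15,000 × 1.091816 = $16,377.24.
Effective rate on net proceeds: 16,377.24 / 14,920 − 1 = 0.097670 = 9.77%.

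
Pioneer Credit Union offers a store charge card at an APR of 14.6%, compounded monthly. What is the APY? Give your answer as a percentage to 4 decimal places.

EAR = (1 + 0.146/12)^12 − 1.
= 1.156177 − 1 = 15.6177%.

15.6177%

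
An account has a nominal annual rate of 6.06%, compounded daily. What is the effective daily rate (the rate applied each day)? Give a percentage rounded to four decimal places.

0.0166%

With a nominal annual rate compounded daily, the periodic rate is the nominal rate divided by 365.
i = 0.0606 / 365 = 0.0001660 = 0.0166%.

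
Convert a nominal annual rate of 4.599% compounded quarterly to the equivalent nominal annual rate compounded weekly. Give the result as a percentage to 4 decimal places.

EAR = (1 + 0.04599/4)^4 − 1 = 0.046789.
Solve (1 + r/52)^52 = 1.046789: r/52 = 1.046789^(1/52) − 1 = 0.000880, so r = 0.045748 = 4.5748%.

4.5748%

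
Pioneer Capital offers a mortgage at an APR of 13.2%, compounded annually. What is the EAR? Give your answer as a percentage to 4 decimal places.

13.2000%

Annual compounding means the effective rate equals the nominal rate: 13.2000%.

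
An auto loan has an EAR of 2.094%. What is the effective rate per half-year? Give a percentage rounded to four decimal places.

1.0416%

The per-half-year rate i satisfies (1 + i)^2 = 1 + 0.02094.
i = 1.02094^(1/2) − 1 = 0.0104158 = 1.0416%.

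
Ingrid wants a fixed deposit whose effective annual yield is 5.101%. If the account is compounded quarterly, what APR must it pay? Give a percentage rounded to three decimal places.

(1 + r/4)^4 − 1 = 0.05101, so 1 + r/4 = 1.05101^(1/4).
r/4 = 0.012516, so r = 0.050062 = 5.006%.

5.006%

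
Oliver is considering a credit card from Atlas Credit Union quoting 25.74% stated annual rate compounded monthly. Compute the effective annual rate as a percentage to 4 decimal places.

EAR = (1 + 0.2574/12)^12 − 1.
= 1.290046 − 1 = 29.0046%.

29.0046%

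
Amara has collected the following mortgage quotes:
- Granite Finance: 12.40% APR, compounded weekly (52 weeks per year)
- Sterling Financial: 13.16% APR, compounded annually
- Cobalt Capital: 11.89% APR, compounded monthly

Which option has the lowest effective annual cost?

Cobalt Capital

Granite Finance: (1 + 0.1240/52)^52 − 1 = 13.185%
Sterling Financial: compounded annually, EAR = 13.160%
Cobalt Capital: (1 + 0.1189/12)^12 − 1 = 12.560%
The lowest effective annual rate is Cobalt Capital at 12.560%.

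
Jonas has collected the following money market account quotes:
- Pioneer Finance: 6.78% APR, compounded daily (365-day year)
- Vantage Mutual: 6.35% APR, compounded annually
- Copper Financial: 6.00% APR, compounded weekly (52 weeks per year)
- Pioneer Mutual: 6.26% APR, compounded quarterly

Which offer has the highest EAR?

Pioneer Finance: (1 + 0.0678/365)^365 − 1 = 7.014%
Vantage Mutual: compounded annually, EAR = 6.350%
Copper Financial: (1 + 0.0600/52)^52 − 1 = 6.180%
Pioneer Mutual: (1 + 0.0626/4)^4 − 1 = 6.408%
The highest effective annual rate is Pioneer Finance at 7.014%.

Pioneer Finance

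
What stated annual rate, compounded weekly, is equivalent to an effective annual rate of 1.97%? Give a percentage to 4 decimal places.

(1 + r/52)^52 − 1 = 0.0197, so 1 + r/52 = 1.0197^(1/52).
r/52 = 0.000375, so r = 0.019512 = 1.9512%.

1.9512%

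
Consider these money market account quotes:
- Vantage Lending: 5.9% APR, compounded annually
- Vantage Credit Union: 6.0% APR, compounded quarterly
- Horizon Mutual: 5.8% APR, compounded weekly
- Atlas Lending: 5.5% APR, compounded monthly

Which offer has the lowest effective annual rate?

Vantage Lending: compounded annually, EAR = 5.900%
Vantage Credit Union: (1 + 0.060/4)^4 − 1 = 6.136%
Horizon Mutual: (1 + 0.058/52)^52 − 1 = 5.968%
Atlas Lending: (1 + 0.055/12)^12 − 1 = 5.641%
The lowest effective annual rate is Atlas Lending at 5.641%.

Atlas Lending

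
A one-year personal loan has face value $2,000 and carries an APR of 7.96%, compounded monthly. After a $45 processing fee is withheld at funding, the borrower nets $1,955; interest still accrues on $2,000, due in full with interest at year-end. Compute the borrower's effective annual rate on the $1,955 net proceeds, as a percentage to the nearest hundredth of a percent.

10.75%

Amount owed after one year: 2,000 × (1 + 0.0796/12)^12 = 2,000 × 1.082569 = $2,165.14.
Effective rate on net proceeds: 2,165.14 / 1,955 − 1 = 0.107488 = 10.75%.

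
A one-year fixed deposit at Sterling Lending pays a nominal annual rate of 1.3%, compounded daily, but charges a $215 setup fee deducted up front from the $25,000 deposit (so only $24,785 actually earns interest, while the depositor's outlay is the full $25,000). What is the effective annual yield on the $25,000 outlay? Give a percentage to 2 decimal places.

0.44%

Value after one year: 24,785 × (1 + 0.013/365)^365 = 24,785 × 1.013085 = $25,109.30.
Effective yield on the $25,000 outlay: 25,109.30 / 25,000 − 1 = 0.004372 = 0.44%.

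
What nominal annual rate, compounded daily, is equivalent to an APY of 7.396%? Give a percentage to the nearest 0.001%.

(1 + r/365)^365 − 1 = 0.07396, so 1 + r/365 = 1.07396^(1/365).
r/365 = 0.000196, so r = 0.071360 = 7.136%.

7.136%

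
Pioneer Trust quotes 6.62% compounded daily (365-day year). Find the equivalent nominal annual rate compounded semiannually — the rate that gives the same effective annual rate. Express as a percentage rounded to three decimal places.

EAR = (1 + 0.0662/365)^365 − 1 = 0.068434.
Solve (1 + r/2)^2 = 1.068434: r/2 = 1.068434^(1/2) − 1 = 0.033651, so r = 0.067302 = 6.730%.

6.730%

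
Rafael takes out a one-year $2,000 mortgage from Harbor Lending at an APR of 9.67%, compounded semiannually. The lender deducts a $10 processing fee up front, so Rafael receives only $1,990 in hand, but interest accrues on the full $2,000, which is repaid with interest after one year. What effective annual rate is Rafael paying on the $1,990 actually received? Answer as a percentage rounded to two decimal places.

10.46%

Amount owed after one year: 2,000 × (1 + 0.0967/2)^2 = 2,000 × 1.099038 = $2,198.08.
Effective rate on net proceeds: 2,198.08 / 1,990 − 1 = 0.104561 = 10.46%.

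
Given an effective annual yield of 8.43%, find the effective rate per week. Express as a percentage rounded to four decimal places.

0.1558%

The per-week rate i satisfies (1 + i)^52 = 1 + 0.0843.
i = 1.0843^(1/52) − 1 = 0.0015576 = 0.1558%.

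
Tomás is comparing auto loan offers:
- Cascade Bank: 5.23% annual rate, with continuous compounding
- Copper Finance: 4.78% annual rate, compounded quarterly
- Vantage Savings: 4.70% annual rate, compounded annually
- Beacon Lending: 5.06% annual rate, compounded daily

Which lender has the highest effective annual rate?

Cascade Bank

Cascade Bank: e^0.0523 − 1 = 5.369%
Copper Finance: (1 + 0.0478/4)^4 − 1 = 4.866%
Vantage Savings: compounded annually, EAR = 4.700%
Beacon Lending: (1 + 0.0506/365)^365 − 1 = 5.190%
The highest effective annual rate is Cascade Bank at 5.369%.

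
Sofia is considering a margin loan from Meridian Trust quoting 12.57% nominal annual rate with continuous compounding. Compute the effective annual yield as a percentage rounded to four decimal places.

13.3942%

With continuous compounding, EAR = e^0.1257 − 1.
e^0.1257 = 1.133942, so EAR = 0.133942 = 13.3942%.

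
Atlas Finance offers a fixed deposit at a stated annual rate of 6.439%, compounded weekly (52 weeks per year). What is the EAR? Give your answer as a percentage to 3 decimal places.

6.647%

EAR = (1 + 0.06439/52)^52 − 1.
= 1.066466 − 1 = 6.647%.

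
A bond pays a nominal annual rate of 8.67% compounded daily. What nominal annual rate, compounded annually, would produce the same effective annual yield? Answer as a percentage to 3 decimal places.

9.056%

EAR = (1 + 0.0867/365)^365 − 1 = 0.090558.
Compounded annually, the equivalent nominal rate is the EAR itself: 9.056%.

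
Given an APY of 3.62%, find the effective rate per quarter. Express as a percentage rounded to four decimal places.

0.8930%

The per-quarter rate i satisfies (1 + i)^4 = 1 + 0.0362.
i = 1.0362^(1/4) − 1 = 0.0089297 = 0.8930%.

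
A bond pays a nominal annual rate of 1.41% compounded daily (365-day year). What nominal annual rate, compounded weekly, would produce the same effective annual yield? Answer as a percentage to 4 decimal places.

EAR = (1 + 0.0141/365)^365 − 1 = 0.014200.
Solve (1 + r/52)^52 = 1.014200: r/52 = 1.014200^(1/52) − 1 = 0.000271, so r = 0.014102 = 1.4102%.

1.4102%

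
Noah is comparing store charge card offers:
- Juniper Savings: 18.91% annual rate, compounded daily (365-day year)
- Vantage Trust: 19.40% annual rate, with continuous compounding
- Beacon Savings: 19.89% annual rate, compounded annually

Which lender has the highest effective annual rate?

Vantage Trust

Juniper Savings: (1 + 0.1891/365)^365 − 1 = 20.810%
Vantage Trust: e^0.1940 − 1 = 21.410%
Beacon Savings: compounded annually, EAR = 19.890%
The highest effective annual rate is Vantage Trust at 21.410%.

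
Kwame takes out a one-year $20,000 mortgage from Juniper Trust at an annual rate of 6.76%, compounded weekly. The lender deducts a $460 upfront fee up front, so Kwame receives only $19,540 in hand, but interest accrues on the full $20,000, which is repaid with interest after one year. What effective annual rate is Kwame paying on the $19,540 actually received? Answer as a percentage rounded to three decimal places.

9.508%

Amount owed after one year: 20,000 × (1 + 0.0676/52)^52 = 20,000 × 1.069890 = $21,397.81.
Effective rate on net proceeds: 21,397.81 / 19,540 − 1 = 0.095077 = 9.508%.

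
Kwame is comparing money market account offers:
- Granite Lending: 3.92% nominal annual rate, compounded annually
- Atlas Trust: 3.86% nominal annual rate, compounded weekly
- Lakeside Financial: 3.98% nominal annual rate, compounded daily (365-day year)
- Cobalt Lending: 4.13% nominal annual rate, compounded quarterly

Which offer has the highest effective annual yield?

Cobalt Lending

Granite Lending: compounded annually, EAR = 3.920%
Atlas Trust: (1 + 0.0386/52)^52 − 1 = 3.934%
Lakeside Financial: (1 + 0.0398/365)^365 − 1 = 4.060%
Cobalt Lending: (1 + 0.0413/4)^4 − 1 = 4.194%
The highest effective annual rate is Cobalt Lending at 4.194%.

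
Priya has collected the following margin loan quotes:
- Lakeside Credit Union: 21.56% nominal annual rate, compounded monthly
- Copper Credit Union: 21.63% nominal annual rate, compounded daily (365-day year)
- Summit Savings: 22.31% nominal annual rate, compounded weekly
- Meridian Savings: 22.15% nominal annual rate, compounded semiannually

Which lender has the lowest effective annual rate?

Meridian Savings

Lakeside Credit Union: (1 + 0.2156/12)^12 − 1 = 23.823%
Copper Credit Union: (1 + 0.2163/365)^365 − 1 = 24.140%
Summit Savings: (1 + 0.2231/52)^52 − 1 = 24.935%
Meridian Savings: (1 + 0.2215/2)^2 − 1 = 23.377%
The lowest effective annual rate is Meridian Savings at 23.377%.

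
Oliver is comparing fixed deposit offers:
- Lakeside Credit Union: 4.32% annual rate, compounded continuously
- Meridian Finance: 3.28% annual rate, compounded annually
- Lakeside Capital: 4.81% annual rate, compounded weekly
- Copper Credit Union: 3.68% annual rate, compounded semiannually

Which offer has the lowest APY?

Meridian Finance

Lakeside Credit Union: e^0.0432 − 1 = 4.415%
Meridian Finance: compounded annually, EAR = 3.280%
Lakeside Capital: (1 + 0.0481/52)^52 − 1 = 4.925%
Copper Credit Union: (1 + 0.0368/2)^2 − 1 = 3.714%
The lowest effective annual rate is Meridian Finance at 3.280%.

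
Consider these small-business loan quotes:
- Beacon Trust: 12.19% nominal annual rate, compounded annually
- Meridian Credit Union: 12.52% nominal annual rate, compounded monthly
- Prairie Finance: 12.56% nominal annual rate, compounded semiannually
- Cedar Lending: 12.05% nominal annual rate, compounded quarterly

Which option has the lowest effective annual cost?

Beacon Trust: compounded annually, EAR = 12.190%
Meridian Credit Union: (1 + 0.1252/12)^12 − 1 = 13.264%
Prairie Finance: (1 + 0.1256/2)^2 − 1 = 12.954%
Cedar Lending: (1 + 0.1205/4)^4 − 1 = 12.606%
The lowest effective annual rate is Beacon Trust at 12.190%.

Beacon Trust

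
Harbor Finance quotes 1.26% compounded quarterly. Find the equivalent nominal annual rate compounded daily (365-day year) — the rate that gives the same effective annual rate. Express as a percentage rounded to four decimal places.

1.2580%

EAR = (1 + 0.0126/4)^4 − 1 = 0.012660.
Solve (1 + r/365)^365 = 1.012660: r/365 = 1.012660^(1/365) − 1 = 0.000034, so r = 0.012580 = 1.2580%.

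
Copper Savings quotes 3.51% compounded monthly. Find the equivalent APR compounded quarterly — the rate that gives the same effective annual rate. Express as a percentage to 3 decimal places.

EAR = (1 + 0.0351/12)^12 − 1 = 0.035670.
Solve (1 + r/4)^4 = 1.035670: r/4 = 1.035670^(1/4) − 1 = 0.008801, so r = 0.035203 = 3.520%.

3.520%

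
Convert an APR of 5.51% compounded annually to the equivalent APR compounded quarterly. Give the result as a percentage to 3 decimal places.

Compounded annually, EAR = nominal = 0.055100.
Solve (1 + r/4)^4 = 1.055100: r/4 = 1.055100^(1/4) − 1 = 0.013499, so r = 0.053997 = 5.400%.

5.400%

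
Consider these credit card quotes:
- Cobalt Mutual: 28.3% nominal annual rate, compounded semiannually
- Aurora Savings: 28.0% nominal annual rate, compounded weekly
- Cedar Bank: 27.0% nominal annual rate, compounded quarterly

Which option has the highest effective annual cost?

Cobalt Mutual: (1 + 0.283/2)^2 − 1 = 30.302%
Aurora Savings: (1 + 0.280/52)^52 − 1 = 32.214%
Cedar Bank: (1 + 0.270/4)^4 − 1 = 29.859%
The highest effective annual rate is Aurora Savings at 32.214%.

Aurora Savings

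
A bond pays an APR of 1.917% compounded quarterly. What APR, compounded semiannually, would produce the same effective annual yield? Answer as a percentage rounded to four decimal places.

1.9216%

EAR = (1 + 0.01917/4)^4 − 1 = 0.019308.
Solve (1 + r/2)^2 = 1.019308: r/2 = 1.019308^(1/2) − 1 = 0.009608, so r = 0.019216 = 1.9216%.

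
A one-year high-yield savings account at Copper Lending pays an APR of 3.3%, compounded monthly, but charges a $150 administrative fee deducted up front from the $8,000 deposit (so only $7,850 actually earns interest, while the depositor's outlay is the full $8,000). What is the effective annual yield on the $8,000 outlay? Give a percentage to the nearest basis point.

Value after one year: 7,850 × (1 + 0.033/12)^12 = 7,850 × 1.033504 = $8,113.00.
Effective yield on the $8,000 outlay: 8,113.00 / 8,000 − 1 = 0.014126 = 1.41%.

1.41%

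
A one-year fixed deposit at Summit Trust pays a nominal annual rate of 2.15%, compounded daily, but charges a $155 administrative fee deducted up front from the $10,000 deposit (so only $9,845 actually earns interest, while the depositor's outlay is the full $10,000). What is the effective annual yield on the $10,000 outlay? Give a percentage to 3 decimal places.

0.590%

Value after one year: 9,845 × (1 + 0.0215/365)^365 = 9,845 × 1.021732 = $10,058.95.
Effective yield on the $10,000 outlay: 10,058.95 / 10,000 − 1 = 0.005895 = 0.590%.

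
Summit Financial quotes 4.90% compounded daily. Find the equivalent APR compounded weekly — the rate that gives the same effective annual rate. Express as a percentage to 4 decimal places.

4.9020%

EAR = (1 + 0.0490/365)^365 − 1 = 0.050217.
Solve (1 + r/52)^52 = 1.050217: r/52 = 1.050217^(1/52) − 1 = 0.000943, so r = 0.049020 = 4.9020%.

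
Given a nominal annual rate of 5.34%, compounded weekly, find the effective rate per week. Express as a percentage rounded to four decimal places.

0.1027%

With a nominal annual rate compounded weekly, the periodic rate is the nominal rate divided by 52.
i = 0.0534 / 52 = 0.0010269 = 0.1027%.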